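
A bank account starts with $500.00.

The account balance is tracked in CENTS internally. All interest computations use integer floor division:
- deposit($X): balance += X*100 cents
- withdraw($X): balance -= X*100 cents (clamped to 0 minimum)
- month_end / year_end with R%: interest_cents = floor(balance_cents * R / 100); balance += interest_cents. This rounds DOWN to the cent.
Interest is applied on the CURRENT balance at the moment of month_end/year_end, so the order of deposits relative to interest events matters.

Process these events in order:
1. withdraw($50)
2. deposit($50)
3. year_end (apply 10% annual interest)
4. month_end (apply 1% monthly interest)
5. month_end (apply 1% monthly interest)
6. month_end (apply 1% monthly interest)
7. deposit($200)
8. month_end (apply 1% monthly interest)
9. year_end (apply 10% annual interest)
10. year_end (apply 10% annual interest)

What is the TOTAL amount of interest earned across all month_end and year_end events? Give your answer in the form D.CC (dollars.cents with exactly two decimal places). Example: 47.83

Answer: 236.92

Derivation:
After 1 (withdraw($50)): balance=$450.00 total_interest=$0.00
After 2 (deposit($50)): balance=$500.00 total_interest=$0.00
After 3 (year_end (apply 10% annual interest)): balance=$550.00 total_interest=$50.00
After 4 (month_end (apply 1% monthly interest)): balance=$555.50 total_interest=$55.50
After 5 (month_end (apply 1% monthly interest)): balance=$561.05 total_interest=$61.05
After 6 (month_end (apply 1% monthly interest)): balance=$566.66 total_interest=$66.66
After 7 (deposit($200)): balance=$766.66 total_interest=$66.66
After 8 (month_end (apply 1% monthly interest)): balance=$774.32 total_interest=$74.32
After 9 (year_end (apply 10% annual interest)): balance=$851.75 total_interest=$151.75
After 10 (year_end (apply 10% annual interest)): balance=$936.92 total_interest=$236.92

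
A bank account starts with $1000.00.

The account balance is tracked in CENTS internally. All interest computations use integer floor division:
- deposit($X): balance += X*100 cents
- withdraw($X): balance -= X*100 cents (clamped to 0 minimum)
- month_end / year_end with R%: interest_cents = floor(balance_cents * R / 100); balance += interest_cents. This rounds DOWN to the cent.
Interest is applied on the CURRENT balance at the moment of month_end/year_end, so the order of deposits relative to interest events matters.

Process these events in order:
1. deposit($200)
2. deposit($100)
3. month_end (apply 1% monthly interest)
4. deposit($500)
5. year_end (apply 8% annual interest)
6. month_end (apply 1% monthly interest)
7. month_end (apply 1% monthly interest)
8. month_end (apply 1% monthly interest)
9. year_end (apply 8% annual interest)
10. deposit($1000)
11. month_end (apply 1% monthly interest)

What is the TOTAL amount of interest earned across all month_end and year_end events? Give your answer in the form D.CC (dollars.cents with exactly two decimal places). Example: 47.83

After 1 (deposit($200)): balance=$1200.00 total_interest=$0.00
After 2 (deposit($100)): balance=$1300.00 total_interest=$0.00
After 3 (month_end (apply 1% monthly interest)): balance=$1313.00 total_interest=$13.00
After 4 (deposit($500)): balance=$1813.00 total_interest=$13.00
After 5 (year_end (apply 8% annual interest)): balance=$1958.04 total_interest=$158.04
After 6 (month_end (apply 1% monthly interest)): balance=$1977.62 total_interest=$177.62
After 7 (month_end (apply 1% monthly interest)): balance=$1997.39 total_interest=$197.39
After 8 (month_end (apply 1% monthly interest)): balance=$2017.36 total_interest=$217.36
After 9 (year_end (apply 8% annual interest)): balance=$2178.74 total_interest=$378.74
After 10 (deposit($1000)): balance=$3178.74 total_interest=$378.74
After 11 (month_end (apply 1% monthly interest)): balance=$3210.52 total_interest=$410.52

Answer: 410.52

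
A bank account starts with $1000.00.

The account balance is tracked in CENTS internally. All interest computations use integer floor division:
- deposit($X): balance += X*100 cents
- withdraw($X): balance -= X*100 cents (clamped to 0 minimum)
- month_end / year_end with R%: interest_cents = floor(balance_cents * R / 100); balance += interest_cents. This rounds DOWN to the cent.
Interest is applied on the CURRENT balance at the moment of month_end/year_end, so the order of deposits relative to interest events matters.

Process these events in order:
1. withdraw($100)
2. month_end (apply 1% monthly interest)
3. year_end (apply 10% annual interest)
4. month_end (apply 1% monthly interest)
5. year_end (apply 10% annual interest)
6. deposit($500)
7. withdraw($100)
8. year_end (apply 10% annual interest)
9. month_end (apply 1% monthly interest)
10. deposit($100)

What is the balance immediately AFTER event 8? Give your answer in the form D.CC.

Answer: 1661.95

Derivation:
After 1 (withdraw($100)): balance=$900.00 total_interest=$0.00
After 2 (month_end (apply 1% monthly interest)): balance=$909.00 total_interest=$9.00
After 3 (year_end (apply 10% annual interest)): balance=$999.90 total_interest=$99.90
After 4 (month_end (apply 1% monthly interest)): balance=$1009.89 total_interest=$109.89
After 5 (year_end (apply 10% annual interest)): balance=$1110.87 total_interest=$210.87
After 6 (deposit($500)): balance=$1610.87 total_interest=$210.87
After 7 (withdraw($100)): balance=$1510.87 total_interest=$210.87
After 8 (year_end (apply 10% annual interest)): balance=$1661.95 total_interest=$361.95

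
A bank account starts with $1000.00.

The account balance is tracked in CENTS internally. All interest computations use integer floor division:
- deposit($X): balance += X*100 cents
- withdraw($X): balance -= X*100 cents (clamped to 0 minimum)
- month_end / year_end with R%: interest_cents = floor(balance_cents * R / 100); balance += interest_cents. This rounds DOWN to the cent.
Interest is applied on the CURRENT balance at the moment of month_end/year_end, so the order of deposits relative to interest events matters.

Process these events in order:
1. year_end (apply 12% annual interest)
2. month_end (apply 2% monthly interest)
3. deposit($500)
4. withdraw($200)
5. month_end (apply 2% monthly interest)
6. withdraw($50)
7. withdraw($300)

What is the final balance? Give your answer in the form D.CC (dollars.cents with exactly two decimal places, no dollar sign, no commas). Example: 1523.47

After 1 (year_end (apply 12% annual interest)): balance=$1120.00 total_interest=$120.00
After 2 (month_end (apply 2% monthly interest)): balance=$1142.40 total_interest=$142.40
After 3 (deposit($500)): balance=$1642.40 total_interest=$142.40
After 4 (withdraw($200)): balance=$1442.40 total_interest=$142.40
After 5 (month_end (apply 2% monthly interest)): balance=$1471.24 total_interest=$171.24
After 6 (withdraw($50)): balance=$1421.24 total_interest=$171.24
After 7 (withdraw($300)): balance=$1121.24 total_interest=$171.24

Answer: 1121.24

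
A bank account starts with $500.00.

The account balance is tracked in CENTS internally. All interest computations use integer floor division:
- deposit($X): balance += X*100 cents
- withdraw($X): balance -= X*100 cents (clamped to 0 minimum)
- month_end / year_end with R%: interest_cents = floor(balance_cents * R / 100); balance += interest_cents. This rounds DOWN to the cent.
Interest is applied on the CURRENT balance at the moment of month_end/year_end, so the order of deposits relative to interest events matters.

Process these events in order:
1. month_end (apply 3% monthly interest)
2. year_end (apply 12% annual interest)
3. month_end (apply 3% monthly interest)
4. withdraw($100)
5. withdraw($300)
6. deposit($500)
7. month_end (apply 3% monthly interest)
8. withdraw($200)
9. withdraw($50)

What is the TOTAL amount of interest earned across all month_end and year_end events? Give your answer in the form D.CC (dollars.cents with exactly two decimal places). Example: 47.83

Answer: 114.92

Derivation:
After 1 (month_end (apply 3% monthly interest)): balance=$515.00 total_interest=$15.00
After 2 (year_end (apply 12% annual interest)): balance=$576.80 total_interest=$76.80
After 3 (month_end (apply 3% monthly interest)): balance=$594.10 total_interest=$94.10
After 4 (withdraw($100)): balance=$494.10 total_interest=$94.10
After 5 (withdraw($300)): balance=$194.10 total_interest=$94.10
After 6 (deposit($500)): balance=$694.10 total_interest=$94.10
After 7 (month_end (apply 3% monthly interest)): balance=$714.92 total_interest=$114.92
After 8 (withdraw($200)): balance=$514.92 total_interest=$114.92
After 9 (withdraw($50)): balance=$464.92 total_interest=$114.92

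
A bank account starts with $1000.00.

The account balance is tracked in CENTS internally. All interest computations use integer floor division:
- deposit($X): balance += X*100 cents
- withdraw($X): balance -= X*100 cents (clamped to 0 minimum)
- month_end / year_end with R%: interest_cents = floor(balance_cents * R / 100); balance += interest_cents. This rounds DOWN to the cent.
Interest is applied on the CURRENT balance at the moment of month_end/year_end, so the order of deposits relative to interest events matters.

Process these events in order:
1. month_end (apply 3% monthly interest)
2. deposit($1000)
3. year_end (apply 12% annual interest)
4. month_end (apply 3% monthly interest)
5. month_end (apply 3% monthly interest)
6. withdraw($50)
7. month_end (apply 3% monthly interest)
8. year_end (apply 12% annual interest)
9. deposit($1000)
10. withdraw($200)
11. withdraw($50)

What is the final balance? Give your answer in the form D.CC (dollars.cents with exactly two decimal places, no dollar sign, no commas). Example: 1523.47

After 1 (month_end (apply 3% monthly interest)): balance=$1030.00 total_interest=$30.00
After 2 (deposit($1000)): balance=$2030.00 total_interest=$30.00
After 3 (year_end (apply 12% annual interest)): balance=$2273.60 total_interest=$273.60
After 4 (month_end (apply 3% monthly interest)): balance=$2341.80 total_interest=$341.80
After 5 (month_end (apply 3% monthly interest)): balance=$2412.05 total_interest=$412.05
After 6 (withdraw($50)): balance=$2362.05 total_interest=$412.05
After 7 (month_end (apply 3% monthly interest)): balance=$2432.91 total_interest=$482.91
After 8 (year_end (apply 12% annual interest)): balance=$2724.85 total_interest=$774.85
After 9 (deposit($1000)): balance=$3724.85 total_interest=$774.85
After 10 (withdraw($200)): balance=$3524.85 total_interest=$774.85
After 11 (withdraw($50)): balance=$3474.85 total_interest=$774.85

Answer: 3474.85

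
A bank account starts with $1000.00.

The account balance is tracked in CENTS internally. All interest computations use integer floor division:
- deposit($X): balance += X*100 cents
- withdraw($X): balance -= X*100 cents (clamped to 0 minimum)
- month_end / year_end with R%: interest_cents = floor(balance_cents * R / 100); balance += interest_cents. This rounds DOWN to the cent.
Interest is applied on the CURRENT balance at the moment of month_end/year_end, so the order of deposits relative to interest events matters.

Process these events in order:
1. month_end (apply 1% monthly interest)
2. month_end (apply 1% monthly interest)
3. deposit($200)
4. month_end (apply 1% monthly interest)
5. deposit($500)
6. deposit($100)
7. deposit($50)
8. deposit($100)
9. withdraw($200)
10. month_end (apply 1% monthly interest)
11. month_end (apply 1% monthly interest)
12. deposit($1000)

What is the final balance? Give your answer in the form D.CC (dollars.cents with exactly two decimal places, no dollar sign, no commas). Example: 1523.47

Answer: 2818.12

Derivation:
After 1 (month_end (apply 1% monthly interest)): balance=$1010.00 total_interest=$10.00
After 2 (month_end (apply 1% monthly interest)): balance=$1020.10 total_interest=$20.10
After 3 (deposit($200)): balance=$1220.10 total_interest=$20.10
After 4 (month_end (apply 1% monthly interest)): balance=$1232.30 total_interest=$32.30
After 5 (deposit($500)): balance=$1732.30 total_interest=$32.30
After 6 (deposit($100)): balance=$1832.30 total_interest=$32.30
After 7 (deposit($50)): balance=$1882.30 total_interest=$32.30
After 8 (deposit($100)): balance=$1982.30 total_interest=$32.30
After 9 (withdraw($200)): balance=$1782.30 total_interest=$32.30
After 10 (month_end (apply 1% monthly interest)): balance=$1800.12 total_interest=$50.12
After 11 (month_end (apply 1% monthly interest)): balance=$1818.12 total_interest=$68.12
After 12 (deposit($1000)): balance=$2818.12 total_interest=$68.12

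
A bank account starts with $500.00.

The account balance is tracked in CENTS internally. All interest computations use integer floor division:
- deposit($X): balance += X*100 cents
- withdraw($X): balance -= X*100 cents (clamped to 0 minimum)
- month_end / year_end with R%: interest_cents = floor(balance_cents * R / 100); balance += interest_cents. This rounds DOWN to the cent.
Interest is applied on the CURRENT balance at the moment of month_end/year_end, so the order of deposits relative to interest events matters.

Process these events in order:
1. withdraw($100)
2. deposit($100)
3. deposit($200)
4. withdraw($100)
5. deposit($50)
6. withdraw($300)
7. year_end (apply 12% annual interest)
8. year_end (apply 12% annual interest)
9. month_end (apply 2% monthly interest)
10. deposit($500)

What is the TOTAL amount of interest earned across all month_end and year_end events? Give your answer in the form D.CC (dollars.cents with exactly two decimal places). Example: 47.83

After 1 (withdraw($100)): balance=$400.00 total_interest=$0.00
After 2 (deposit($100)): balance=$500.00 total_interest=$0.00
After 3 (deposit($200)): balance=$700.00 total_interest=$0.00
After 4 (withdraw($100)): balance=$600.00 total_interest=$0.00
After 5 (deposit($50)): balance=$650.00 total_interest=$0.00
After 6 (withdraw($300)): balance=$350.00 total_interest=$0.00
After 7 (year_end (apply 12% annual interest)): balance=$392.00 total_interest=$42.00
After 8 (year_end (apply 12% annual interest)): balance=$439.04 total_interest=$89.04
After 9 (month_end (apply 2% monthly interest)): balance=$447.82 total_interest=$97.82
After 10 (deposit($500)): balance=$947.82 total_interest=$97.82

Answer: 97.82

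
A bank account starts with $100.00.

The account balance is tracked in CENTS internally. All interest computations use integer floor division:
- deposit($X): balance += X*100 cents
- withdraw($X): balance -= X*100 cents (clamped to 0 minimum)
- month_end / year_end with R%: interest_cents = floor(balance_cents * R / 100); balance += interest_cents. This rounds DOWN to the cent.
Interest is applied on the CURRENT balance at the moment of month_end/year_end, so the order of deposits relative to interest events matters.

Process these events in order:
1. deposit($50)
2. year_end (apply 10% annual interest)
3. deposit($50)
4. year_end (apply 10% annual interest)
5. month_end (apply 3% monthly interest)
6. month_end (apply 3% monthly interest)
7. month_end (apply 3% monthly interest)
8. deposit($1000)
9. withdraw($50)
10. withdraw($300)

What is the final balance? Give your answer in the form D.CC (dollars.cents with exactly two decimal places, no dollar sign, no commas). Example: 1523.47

Answer: 908.41

Derivation:
After 1 (deposit($50)): balance=$150.00 total_interest=$0.00
After 2 (year_end (apply 10% annual interest)): balance=$165.00 total_interest=$15.00
After 3 (deposit($50)): balance=$215.00 total_interest=$15.00
After 4 (year_end (apply 10% annual interest)): balance=$236.50 total_interest=$36.50
After 5 (month_end (apply 3% monthly interest)): balance=$243.59 total_interest=$43.59
After 6 (month_end (apply 3% monthly interest)): balance=$250.89 total_interest=$50.89
After 7 (month_end (apply 3% monthly interest)): balance=$258.41 total_interest=$58.41
After 8 (deposit($1000)): balance=$1258.41 total_interest=$58.41
After 9 (withdraw($50)): balance=$1208.41 total_interest=$58.41
After 10 (withdraw($300)): balance=$908.41 total_interest=$58.41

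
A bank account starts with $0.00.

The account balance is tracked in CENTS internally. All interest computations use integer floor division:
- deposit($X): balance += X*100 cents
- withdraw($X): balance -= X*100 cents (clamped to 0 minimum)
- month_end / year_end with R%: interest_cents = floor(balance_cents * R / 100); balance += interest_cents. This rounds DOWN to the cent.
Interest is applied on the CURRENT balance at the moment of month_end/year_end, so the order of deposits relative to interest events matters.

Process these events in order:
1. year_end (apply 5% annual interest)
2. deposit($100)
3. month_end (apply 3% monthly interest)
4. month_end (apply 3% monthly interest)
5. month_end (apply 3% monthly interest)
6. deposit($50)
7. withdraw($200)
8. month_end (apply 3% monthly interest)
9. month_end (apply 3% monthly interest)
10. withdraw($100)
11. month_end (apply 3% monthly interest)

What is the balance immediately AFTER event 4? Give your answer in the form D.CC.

After 1 (year_end (apply 5% annual interest)): balance=$0.00 total_interest=$0.00
After 2 (deposit($100)): balance=$100.00 total_interest=$0.00
After 3 (month_end (apply 3% monthly interest)): balance=$103.00 total_interest=$3.00
After 4 (month_end (apply 3% monthly interest)): balance=$106.09 total_interest=$6.09

Answer: 106.09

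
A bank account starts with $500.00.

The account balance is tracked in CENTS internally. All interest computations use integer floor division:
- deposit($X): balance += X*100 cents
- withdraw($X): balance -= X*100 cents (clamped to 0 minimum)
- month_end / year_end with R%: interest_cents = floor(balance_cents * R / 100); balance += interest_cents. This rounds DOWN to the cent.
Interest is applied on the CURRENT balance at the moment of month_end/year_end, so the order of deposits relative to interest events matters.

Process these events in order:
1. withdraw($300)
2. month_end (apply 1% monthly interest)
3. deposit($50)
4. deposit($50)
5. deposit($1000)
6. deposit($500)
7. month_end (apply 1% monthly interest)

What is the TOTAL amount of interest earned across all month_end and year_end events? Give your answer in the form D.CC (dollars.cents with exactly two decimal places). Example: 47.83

After 1 (withdraw($300)): balance=$200.00 total_interest=$0.00
After 2 (month_end (apply 1% monthly interest)): balance=$202.00 total_interest=$2.00
After 3 (deposit($50)): balance=$252.00 total_interest=$2.00
After 4 (deposit($50)): balance=$302.00 total_interest=$2.00
After 5 (deposit($1000)): balance=$1302.00 total_interest=$2.00
After 6 (deposit($500)): balance=$1802.00 total_interest=$2.00
After 7 (month_end (apply 1% monthly interest)): balance=$1820.02 total_interest=$20.02

Answer: 20.02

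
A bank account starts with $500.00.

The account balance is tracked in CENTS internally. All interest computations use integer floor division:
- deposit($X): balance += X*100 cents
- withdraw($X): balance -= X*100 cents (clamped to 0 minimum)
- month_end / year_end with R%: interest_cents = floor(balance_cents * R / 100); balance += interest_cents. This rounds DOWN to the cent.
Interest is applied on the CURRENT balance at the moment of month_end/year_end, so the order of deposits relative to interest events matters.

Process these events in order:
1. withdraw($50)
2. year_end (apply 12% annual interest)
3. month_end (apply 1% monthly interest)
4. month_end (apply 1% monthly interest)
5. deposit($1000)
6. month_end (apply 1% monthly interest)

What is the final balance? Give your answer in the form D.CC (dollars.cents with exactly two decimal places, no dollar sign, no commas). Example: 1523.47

After 1 (withdraw($50)): balance=$450.00 total_interest=$0.00
After 2 (year_end (apply 12% annual interest)): balance=$504.00 total_interest=$54.00
After 3 (month_end (apply 1% monthly interest)): balance=$509.04 total_interest=$59.04
After 4 (month_end (apply 1% monthly interest)): balance=$514.13 total_interest=$64.13
After 5 (deposit($1000)): balance=$1514.13 total_interest=$64.13
After 6 (month_end (apply 1% monthly interest)): balance=$1529.27 total_interest=$79.27

Answer: 1529.27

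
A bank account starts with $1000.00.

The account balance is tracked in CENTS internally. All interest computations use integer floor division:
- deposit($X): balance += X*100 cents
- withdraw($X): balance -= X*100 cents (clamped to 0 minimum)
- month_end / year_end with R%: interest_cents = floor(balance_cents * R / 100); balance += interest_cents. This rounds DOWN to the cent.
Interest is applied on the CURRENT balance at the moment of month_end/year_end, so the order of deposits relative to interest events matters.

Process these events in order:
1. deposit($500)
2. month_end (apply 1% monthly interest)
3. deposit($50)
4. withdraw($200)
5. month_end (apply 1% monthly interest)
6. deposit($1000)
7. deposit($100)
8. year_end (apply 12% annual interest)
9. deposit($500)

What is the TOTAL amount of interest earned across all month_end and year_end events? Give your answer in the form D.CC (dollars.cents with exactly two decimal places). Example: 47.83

After 1 (deposit($500)): balance=$1500.00 total_interest=$0.00
After 2 (month_end (apply 1% monthly interest)): balance=$1515.00 total_interest=$15.00
After 3 (deposit($50)): balance=$1565.00 total_interest=$15.00
After 4 (withdraw($200)): balance=$1365.00 total_interest=$15.00
After 5 (month_end (apply 1% monthly interest)): balance=$1378.65 total_interest=$28.65
After 6 (deposit($1000)): balance=$2378.65 total_interest=$28.65
After 7 (deposit($100)): balance=$2478.65 total_interest=$28.65
After 8 (year_end (apply 12% annual interest)): balance=$2776.08 total_interest=$326.08
After 9 (deposit($500)): balance=$3276.08 total_interest=$326.08

Answer: 326.08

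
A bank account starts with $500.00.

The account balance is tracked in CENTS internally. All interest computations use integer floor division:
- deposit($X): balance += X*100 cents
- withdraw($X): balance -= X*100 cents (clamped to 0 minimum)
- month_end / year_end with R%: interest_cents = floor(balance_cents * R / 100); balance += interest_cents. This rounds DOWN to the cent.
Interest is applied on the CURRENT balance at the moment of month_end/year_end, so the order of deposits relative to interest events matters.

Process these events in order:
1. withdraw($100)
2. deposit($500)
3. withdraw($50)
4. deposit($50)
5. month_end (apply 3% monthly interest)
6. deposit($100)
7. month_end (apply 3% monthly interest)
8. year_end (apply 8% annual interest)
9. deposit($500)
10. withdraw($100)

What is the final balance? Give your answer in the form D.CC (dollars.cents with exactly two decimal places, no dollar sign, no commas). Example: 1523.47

After 1 (withdraw($100)): balance=$400.00 total_interest=$0.00
After 2 (deposit($500)): balance=$900.00 total_interest=$0.00
After 3 (withdraw($50)): balance=$850.00 total_interest=$0.00
After 4 (deposit($50)): balance=$900.00 total_interest=$0.00
After 5 (month_end (apply 3% monthly interest)): balance=$927.00 total_interest=$27.00
After 6 (deposit($100)): balance=$1027.00 total_interest=$27.00
After 7 (month_end (apply 3% monthly interest)): balance=$1057.81 total_interest=$57.81
After 8 (year_end (apply 8% annual interest)): balance=$1142.43 total_interest=$142.43
After 9 (deposit($500)): balance=$1642.43 total_interest=$142.43
After 10 (withdraw($100)): balance=$1542.43 total_interest=$142.43

Answer: 1542.43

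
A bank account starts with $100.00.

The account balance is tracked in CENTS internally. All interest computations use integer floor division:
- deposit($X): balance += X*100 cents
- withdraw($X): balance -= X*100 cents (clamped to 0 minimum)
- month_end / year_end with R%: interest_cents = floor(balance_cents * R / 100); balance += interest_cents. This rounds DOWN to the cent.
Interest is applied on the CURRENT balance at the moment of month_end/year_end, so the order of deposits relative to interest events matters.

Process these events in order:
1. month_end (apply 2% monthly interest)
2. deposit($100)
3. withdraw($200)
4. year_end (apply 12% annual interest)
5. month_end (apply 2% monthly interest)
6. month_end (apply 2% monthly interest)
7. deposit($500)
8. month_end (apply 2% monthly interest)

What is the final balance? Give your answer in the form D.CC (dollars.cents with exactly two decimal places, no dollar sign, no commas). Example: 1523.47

After 1 (month_end (apply 2% monthly interest)): balance=$102.00 total_interest=$2.00
After 2 (deposit($100)): balance=$202.00 total_interest=$2.00
After 3 (withdraw($200)): balance=$2.00 total_interest=$2.00
After 4 (year_end (apply 12% annual interest)): balance=$2.24 total_interest=$2.24
After 5 (month_end (apply 2% monthly interest)): balance=$2.28 total_interest=$2.28
After 6 (month_end (apply 2% monthly interest)): balance=$2.32 total_interest=$2.32
After 7 (deposit($500)): balance=$502.32 total_interest=$2.32
After 8 (month_end (apply 2% monthly interest)): balance=$512.36 total_interest=$12.36

Answer: 512.36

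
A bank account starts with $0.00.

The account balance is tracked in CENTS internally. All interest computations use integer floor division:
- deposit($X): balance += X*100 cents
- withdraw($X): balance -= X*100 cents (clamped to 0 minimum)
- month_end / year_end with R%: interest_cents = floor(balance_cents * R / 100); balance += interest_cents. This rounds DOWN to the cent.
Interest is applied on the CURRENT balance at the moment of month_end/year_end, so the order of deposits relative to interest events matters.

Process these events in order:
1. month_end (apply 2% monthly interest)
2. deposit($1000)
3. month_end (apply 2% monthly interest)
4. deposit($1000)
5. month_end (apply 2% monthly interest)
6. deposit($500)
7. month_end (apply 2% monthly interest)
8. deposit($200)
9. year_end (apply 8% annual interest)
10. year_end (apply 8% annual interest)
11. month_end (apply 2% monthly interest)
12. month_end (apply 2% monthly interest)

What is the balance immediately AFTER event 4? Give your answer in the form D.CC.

After 1 (month_end (apply 2% monthly interest)): balance=$0.00 total_interest=$0.00
After 2 (deposit($1000)): balance=$1000.00 total_interest=$0.00
After 3 (month_end (apply 2% monthly interest)): balance=$1020.00 total_interest=$20.00
After 4 (deposit($1000)): balance=$2020.00 total_interest=$20.00

Answer: 2020.00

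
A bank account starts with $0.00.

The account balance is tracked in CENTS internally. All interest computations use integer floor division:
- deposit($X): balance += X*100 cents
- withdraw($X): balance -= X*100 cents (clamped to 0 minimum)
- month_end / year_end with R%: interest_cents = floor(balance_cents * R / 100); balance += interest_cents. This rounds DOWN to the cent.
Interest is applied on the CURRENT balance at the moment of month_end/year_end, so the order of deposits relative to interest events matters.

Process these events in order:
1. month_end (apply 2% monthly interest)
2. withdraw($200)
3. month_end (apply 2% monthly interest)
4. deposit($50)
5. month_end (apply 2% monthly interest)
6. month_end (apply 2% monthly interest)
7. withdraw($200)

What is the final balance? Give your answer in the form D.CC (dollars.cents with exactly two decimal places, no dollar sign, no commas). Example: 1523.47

After 1 (month_end (apply 2% monthly interest)): balance=$0.00 total_interest=$0.00
After 2 (withdraw($200)): balance=$0.00 total_interest=$0.00
After 3 (month_end (apply 2% monthly interest)): balance=$0.00 total_interest=$0.00
After 4 (deposit($50)): balance=$50.00 total_interest=$0.00
After 5 (month_end (apply 2% monthly interest)): balance=$51.00 total_interest=$1.00
After 6 (month_end (apply 2% monthly interest)): balance=$52.02 total_interest=$2.02
After 7 (withdraw($200)): balance=$0.00 total_interest=$2.02

Answer: 0.00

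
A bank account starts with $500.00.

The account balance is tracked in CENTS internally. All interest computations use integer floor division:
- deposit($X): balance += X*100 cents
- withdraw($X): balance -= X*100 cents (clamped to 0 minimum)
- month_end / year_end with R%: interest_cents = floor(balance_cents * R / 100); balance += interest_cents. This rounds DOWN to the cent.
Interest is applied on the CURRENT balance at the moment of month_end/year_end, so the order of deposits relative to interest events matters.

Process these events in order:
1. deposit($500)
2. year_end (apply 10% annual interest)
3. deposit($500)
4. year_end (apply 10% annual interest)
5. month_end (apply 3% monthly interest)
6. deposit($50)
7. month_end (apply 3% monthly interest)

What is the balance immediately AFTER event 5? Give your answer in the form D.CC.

After 1 (deposit($500)): balance=$1000.00 total_interest=$0.00
After 2 (year_end (apply 10% annual interest)): balance=$1100.00 total_interest=$100.00
After 3 (deposit($500)): balance=$1600.00 total_interest=$100.00
After 4 (year_end (apply 10% annual interest)): balance=$1760.00 total_interest=$260.00
After 5 (month_end (apply 3% monthly interest)): balance=$1812.80 total_interest=$312.80

Answer: 1812.80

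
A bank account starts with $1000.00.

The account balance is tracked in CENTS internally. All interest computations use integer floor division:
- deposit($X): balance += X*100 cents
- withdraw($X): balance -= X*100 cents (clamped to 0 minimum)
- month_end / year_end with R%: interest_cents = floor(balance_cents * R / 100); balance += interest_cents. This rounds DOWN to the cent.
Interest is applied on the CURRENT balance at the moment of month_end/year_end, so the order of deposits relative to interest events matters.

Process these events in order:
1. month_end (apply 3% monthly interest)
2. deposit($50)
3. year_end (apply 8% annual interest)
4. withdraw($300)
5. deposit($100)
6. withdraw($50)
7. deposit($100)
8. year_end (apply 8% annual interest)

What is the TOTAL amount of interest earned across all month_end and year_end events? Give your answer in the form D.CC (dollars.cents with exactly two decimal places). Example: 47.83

After 1 (month_end (apply 3% monthly interest)): balance=$1030.00 total_interest=$30.00
After 2 (deposit($50)): balance=$1080.00 total_interest=$30.00
After 3 (year_end (apply 8% annual interest)): balance=$1166.40 total_interest=$116.40
After 4 (withdraw($300)): balance=$866.40 total_interest=$116.40
After 5 (deposit($100)): balance=$966.40 total_interest=$116.40
After 6 (withdraw($50)): balance=$916.40 total_interest=$116.40
After 7 (deposit($100)): balance=$1016.40 total_interest=$116.40
After 8 (year_end (apply 8% annual interest)): balance=$1097.71 total_interest=$197.71

Answer: 197.71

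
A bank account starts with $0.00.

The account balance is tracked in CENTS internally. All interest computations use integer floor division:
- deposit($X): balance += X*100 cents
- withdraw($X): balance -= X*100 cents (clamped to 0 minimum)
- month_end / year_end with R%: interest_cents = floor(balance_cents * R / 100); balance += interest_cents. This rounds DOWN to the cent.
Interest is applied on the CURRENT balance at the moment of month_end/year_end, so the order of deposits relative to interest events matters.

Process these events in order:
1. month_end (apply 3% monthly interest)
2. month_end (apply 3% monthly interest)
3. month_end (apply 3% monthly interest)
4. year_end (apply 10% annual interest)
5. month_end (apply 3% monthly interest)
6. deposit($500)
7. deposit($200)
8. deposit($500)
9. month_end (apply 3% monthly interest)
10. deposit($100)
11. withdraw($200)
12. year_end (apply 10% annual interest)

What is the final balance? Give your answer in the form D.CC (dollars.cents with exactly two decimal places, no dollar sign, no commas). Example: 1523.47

Answer: 1249.60

Derivation:
After 1 (month_end (apply 3% monthly interest)): balance=$0.00 total_interest=$0.00
After 2 (month_end (apply 3% monthly interest)): balance=$0.00 total_interest=$0.00
After 3 (month_end (apply 3% monthly interest)): balance=$0.00 total_interest=$0.00
After 4 (year_end (apply 10% annual interest)): balance=$0.00 total_interest=$0.00
After 5 (month_end (apply 3% monthly interest)): balance=$0.00 total_interest=$0.00
After 6 (deposit($500)): balance=$500.00 total_interest=$0.00
After 7 (deposit($200)): balance=$700.00 total_interest=$0.00
After 8 (deposit($500)): balance=$1200.00 total_interest=$0.00
After 9 (month_end (apply 3% monthly interest)): balance=$1236.00 total_interest=$36.00
After 10 (deposit($100)): balance=$1336.00 total_interest=$36.00
After 11 (withdraw($200)): balance=$1136.00 total_interest=$36.00
After 12 (year_end (apply 10% annual interest)): balance=$1249.60 total_interest=$149.60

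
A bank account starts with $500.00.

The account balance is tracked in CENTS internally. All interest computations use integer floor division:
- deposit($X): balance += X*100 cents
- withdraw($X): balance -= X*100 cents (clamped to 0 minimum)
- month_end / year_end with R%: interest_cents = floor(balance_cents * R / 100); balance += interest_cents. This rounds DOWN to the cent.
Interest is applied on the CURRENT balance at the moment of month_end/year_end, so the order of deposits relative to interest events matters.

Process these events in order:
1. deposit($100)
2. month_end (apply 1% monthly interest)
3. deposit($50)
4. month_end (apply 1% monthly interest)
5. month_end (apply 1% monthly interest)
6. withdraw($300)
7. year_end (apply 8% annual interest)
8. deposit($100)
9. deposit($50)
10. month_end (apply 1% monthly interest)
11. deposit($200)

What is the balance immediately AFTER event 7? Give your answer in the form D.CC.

After 1 (deposit($100)): balance=$600.00 total_interest=$0.00
After 2 (month_end (apply 1% monthly interest)): balance=$606.00 total_interest=$6.00
After 3 (deposit($50)): balance=$656.00 total_interest=$6.00
After 4 (month_end (apply 1% monthly interest)): balance=$662.56 total_interest=$12.56
After 5 (month_end (apply 1% monthly interest)): balance=$669.18 total_interest=$19.18
After 6 (withdraw($300)): balance=$369.18 total_interest=$19.18
After 7 (year_end (apply 8% annual interest)): balance=$398.71 total_interest=$48.71

Answer: 398.71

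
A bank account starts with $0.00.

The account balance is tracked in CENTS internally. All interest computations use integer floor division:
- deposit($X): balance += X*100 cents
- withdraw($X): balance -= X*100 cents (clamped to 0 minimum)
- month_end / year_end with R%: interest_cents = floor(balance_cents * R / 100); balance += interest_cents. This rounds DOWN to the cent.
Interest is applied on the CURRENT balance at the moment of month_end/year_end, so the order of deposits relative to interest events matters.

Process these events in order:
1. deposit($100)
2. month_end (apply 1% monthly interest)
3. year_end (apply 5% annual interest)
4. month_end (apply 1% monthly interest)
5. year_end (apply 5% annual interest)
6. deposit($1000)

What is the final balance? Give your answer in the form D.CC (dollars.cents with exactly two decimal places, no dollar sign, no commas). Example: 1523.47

After 1 (deposit($100)): balance=$100.00 total_interest=$0.00
After 2 (month_end (apply 1% monthly interest)): balance=$101.00 total_interest=$1.00
After 3 (year_end (apply 5% annual interest)): balance=$106.05 total_interest=$6.05
After 4 (month_end (apply 1% monthly interest)): balance=$107.11 total_interest=$7.11
After 5 (year_end (apply 5% annual interest)): balance=$112.46 total_interest=$12.46
After 6 (deposit($1000)): balance=$1112.46 total_interest=$12.46

Answer: 1112.46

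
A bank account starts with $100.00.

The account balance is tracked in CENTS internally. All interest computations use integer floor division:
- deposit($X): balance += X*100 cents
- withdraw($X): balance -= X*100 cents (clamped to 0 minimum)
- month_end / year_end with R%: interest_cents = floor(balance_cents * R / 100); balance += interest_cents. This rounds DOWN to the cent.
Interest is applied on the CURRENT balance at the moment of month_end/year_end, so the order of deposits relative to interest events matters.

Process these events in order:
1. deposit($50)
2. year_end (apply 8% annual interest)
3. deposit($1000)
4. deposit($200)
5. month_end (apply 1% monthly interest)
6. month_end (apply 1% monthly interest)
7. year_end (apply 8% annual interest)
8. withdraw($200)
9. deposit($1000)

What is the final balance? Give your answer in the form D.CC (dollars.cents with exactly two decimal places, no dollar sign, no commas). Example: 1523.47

After 1 (deposit($50)): balance=$150.00 total_interest=$0.00
After 2 (year_end (apply 8% annual interest)): balance=$162.00 total_interest=$12.00
After 3 (deposit($1000)): balance=$1162.00 total_interest=$12.00
After 4 (deposit($200)): balance=$1362.00 total_interest=$12.00
After 5 (month_end (apply 1% monthly interest)): balance=$1375.62 total_interest=$25.62
After 6 (month_end (apply 1% monthly interest)): balance=$1389.37 total_interest=$39.37
After 7 (year_end (apply 8% annual interest)): balance=$1500.51 total_interest=$150.51
After 8 (withdraw($200)): balance=$1300.51 total_interest=$150.51
After 9 (deposit($1000)): balance=$2300.51 total_interest=$150.51

Answer: 2300.51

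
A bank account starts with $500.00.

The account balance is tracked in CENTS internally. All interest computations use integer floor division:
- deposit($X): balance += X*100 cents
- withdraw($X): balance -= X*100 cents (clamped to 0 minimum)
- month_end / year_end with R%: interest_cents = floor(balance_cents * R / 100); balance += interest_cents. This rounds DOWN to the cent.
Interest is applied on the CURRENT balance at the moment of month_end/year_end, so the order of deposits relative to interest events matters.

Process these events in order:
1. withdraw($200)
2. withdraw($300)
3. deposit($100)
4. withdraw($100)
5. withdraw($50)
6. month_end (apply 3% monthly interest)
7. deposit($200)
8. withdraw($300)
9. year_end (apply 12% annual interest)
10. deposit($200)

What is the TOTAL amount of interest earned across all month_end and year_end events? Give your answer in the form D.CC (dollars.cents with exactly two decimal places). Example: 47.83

After 1 (withdraw($200)): balance=$300.00 total_interest=$0.00
After 2 (withdraw($300)): balance=$0.00 total_interest=$0.00
After 3 (deposit($100)): balance=$100.00 total_interest=$0.00
After 4 (withdraw($100)): balance=$0.00 total_interest=$0.00
After 5 (withdraw($50)): balance=$0.00 total_interest=$0.00
After 6 (month_end (apply 3% monthly interest)): balance=$0.00 total_interest=$0.00
After 7 (deposit($200)): balance=$200.00 total_interest=$0.00
After 8 (withdraw($300)): balance=$0.00 total_interest=$0.00
After 9 (year_end (apply 12% annual interest)): balance=$0.00 total_interest=$0.00
After 10 (deposit($200)): balance=$200.00 total_interest=$0.00

Answer: 0.00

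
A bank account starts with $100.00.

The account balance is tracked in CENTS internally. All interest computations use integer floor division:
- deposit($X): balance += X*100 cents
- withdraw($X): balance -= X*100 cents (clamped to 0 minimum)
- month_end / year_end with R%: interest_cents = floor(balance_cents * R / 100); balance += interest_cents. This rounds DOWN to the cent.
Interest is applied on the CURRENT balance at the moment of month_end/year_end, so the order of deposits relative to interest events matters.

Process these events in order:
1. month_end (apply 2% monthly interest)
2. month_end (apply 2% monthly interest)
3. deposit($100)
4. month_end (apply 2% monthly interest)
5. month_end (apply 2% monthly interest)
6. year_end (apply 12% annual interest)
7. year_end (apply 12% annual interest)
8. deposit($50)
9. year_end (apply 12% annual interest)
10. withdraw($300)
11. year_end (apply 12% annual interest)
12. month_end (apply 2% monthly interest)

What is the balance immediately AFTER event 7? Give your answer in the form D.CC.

After 1 (month_end (apply 2% monthly interest)): balance=$102.00 total_interest=$2.00
After 2 (month_end (apply 2% monthly interest)): balance=$104.04 total_interest=$4.04
After 3 (deposit($100)): balance=$204.04 total_interest=$4.04
After 4 (month_end (apply 2% monthly interest)): balance=$208.12 total_interest=$8.12
After 5 (month_end (apply 2% monthly interest)): balance=$212.28 total_interest=$12.28
After 6 (year_end (apply 12% annual interest)): balance=$237.75 total_interest=$37.75
After 7 (year_end (apply 12% annual interest)): balance=$266.28 total_interest=$66.28

Answer: 266.28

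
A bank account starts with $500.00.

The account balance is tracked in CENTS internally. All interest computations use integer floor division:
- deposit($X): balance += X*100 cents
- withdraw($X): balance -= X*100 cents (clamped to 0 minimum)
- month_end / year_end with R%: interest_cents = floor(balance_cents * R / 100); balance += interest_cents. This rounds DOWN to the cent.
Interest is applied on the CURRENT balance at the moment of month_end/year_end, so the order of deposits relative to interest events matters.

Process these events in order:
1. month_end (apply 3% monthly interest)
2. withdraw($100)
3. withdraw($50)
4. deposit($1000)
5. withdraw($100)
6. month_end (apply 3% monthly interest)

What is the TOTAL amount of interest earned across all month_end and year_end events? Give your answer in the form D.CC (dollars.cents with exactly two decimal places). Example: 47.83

After 1 (month_end (apply 3% monthly interest)): balance=$515.00 total_interest=$15.00
After 2 (withdraw($100)): balance=$415.00 total_interest=$15.00
After 3 (withdraw($50)): balance=$365.00 total_interest=$15.00
After 4 (deposit($1000)): balance=$1365.00 total_interest=$15.00
After 5 (withdraw($100)): balance=$1265.00 total_interest=$15.00
After 6 (month_end (apply 3% monthly interest)): balance=$1302.95 total_interest=$52.95

Answer: 52.95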